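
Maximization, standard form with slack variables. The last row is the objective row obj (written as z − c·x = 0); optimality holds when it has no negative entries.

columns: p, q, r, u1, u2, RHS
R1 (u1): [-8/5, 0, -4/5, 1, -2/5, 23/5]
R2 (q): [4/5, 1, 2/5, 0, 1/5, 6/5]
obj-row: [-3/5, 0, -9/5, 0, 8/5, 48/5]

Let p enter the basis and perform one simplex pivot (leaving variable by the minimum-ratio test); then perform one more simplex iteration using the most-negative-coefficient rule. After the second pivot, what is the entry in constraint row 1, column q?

Ratio test on column p — row 1: entry -8/5 ≤ 0; row 2: (6/5)/(4/5) = 3/2. Minimum is 3/2 at row 2 (q leaves); pivot element 4/5.
Divide row 2 by 4/5; eliminate column p from the other rows.
Second iteration: most negative obj-row entry is -3/2 in column r, so r enters.
Ratio test on column r — row 1: entry 0 ≤ 0; row 2: (3/2)/(1/2) = 3. Minimum is 3 at row 2 (p leaves); pivot element 1/2.
Divide row 2 by 1/2; eliminate column r from the other rows.
After both pivots, the entry at constraint row 1, column q is 2.

2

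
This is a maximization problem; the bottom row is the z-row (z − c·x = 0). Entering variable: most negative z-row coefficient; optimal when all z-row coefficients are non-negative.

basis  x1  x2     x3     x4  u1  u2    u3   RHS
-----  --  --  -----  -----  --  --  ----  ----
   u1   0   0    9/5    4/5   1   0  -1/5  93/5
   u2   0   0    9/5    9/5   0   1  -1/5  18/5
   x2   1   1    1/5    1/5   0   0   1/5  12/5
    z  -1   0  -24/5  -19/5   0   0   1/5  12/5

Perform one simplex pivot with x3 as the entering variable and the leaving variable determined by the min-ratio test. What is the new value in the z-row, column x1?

-1

Ratio test on column x3 — row 1: (93/5)/(9/5) = 31/3; row 2: (18/5)/(9/5) = 2; row 3: (12/5)/(1/5) = 12. Minimum is 2 at row 2 (u2 leaves); pivot element 9/5.
Divide row 2 by 9/5; eliminate column x3 from the other rows.
z-row update in column x1: -1 − (-24/5)·0 = -1.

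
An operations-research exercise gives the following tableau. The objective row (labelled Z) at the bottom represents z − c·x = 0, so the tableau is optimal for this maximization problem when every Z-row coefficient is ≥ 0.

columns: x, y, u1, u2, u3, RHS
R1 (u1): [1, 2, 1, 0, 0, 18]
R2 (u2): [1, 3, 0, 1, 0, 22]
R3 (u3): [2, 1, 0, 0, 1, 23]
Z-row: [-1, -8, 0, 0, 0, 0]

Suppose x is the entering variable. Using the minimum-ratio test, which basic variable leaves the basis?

Column x entries and ratios — u1: 18/1 = 18; u2: 22/1 = 22; u3: 23/2 = 23/2.
Smallest ratio is 23/2 in the row of u3, so u3 leaves.

u3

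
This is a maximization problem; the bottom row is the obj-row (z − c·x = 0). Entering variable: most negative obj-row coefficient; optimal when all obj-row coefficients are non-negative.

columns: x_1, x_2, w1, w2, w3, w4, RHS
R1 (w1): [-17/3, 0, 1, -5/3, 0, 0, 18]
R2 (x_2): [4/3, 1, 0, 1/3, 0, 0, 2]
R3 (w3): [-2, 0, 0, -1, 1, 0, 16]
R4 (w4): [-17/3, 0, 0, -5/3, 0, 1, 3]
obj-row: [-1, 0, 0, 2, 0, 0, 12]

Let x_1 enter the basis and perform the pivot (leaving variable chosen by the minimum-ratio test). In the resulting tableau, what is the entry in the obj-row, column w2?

Ratio test on column x_1 — row 1: entry -17/3 ≤ 0; row 2: 2/(4/3) = 3/2; row 3: entry -2 ≤ 0; row 4: entry -17/3 ≤ 0. Minimum is 3/2 at row 2 (x_2 leaves); pivot element 4/3.
Divide row 2 by 4/3; eliminate column x_1 from the other rows.
obj-row update in column w2: 2 − (-1)·(1/4) = 9/4.

9/4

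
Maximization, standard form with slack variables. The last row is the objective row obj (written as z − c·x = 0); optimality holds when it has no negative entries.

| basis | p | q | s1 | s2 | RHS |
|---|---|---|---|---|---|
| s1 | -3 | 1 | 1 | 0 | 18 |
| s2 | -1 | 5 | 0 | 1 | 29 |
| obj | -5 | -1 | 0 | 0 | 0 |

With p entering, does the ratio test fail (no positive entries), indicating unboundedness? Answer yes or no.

yes

Every constraint-row entry in column p is ≤ 0, so increasing p is unbounded.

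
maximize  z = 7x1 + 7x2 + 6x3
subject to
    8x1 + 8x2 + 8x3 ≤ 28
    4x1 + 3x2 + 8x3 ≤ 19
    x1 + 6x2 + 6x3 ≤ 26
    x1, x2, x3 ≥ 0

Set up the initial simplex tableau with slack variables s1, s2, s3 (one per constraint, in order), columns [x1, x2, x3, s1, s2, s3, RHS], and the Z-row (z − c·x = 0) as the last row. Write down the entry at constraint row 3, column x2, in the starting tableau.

6

Constraint 3 has coefficient 6 on x2.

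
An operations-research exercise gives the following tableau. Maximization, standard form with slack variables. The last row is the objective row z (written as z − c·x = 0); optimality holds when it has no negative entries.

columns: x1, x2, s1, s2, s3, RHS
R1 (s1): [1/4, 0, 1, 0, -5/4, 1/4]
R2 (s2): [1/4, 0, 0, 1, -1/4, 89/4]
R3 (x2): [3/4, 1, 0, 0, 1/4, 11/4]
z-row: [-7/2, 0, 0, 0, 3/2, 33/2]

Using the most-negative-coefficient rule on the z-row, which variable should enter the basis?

Negative z-row entries: x1: -7/2.
The most negative is -7/2 in column x1, so x1 enters.

x1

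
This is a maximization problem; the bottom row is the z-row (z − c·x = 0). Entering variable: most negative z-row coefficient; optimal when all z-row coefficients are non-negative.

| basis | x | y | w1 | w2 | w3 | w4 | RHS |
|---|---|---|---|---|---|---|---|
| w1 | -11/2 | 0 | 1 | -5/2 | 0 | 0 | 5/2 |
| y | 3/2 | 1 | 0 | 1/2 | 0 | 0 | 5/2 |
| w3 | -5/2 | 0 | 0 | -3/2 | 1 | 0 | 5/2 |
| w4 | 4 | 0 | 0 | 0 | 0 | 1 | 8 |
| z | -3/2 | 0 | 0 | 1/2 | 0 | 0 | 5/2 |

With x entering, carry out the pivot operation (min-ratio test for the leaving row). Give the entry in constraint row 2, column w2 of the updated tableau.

1/3

Ratio test on column x — row 1: entry -11/2 ≤ 0; row 2: (5/2)/(3/2) = 5/3; row 3: entry -5/2 ≤ 0; row 4: 8/4 = 2. Minimum is 5/3 at row 2 (y leaves); pivot element 3/2.
Divide row 2 by 3/2; eliminate column x from the other rows.
In the new row 2, the w2 entry is the old entry divided by the pivot: (1/2)/(3/2) = 1/3.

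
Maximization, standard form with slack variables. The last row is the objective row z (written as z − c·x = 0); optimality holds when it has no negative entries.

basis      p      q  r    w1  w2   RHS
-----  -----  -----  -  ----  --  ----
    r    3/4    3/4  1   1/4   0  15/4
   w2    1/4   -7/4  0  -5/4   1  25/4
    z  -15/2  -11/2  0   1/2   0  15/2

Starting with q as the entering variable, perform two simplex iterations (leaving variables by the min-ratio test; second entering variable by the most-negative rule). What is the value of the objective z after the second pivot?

Ratio test on column q — row 1: (15/4)/(3/4) = 5; row 2: entry -7/4 ≤ 0. Minimum is 5 at row 1 (r leaves); pivot element 3/4.
Pivot on row 1; the z-row RHS becomes 15/2 − (-11/2)·5 = 35.
Next entering variable (most negative z-row entry -2): p.
Ratio test on column p — row 1: 5/1 = 5; row 2: 15/2 = 15/2. Minimum is 5 at row 1 (q leaves); pivot element 1.
After the second pivot the z-row RHS is 35 − (-2)·5 = 45.

45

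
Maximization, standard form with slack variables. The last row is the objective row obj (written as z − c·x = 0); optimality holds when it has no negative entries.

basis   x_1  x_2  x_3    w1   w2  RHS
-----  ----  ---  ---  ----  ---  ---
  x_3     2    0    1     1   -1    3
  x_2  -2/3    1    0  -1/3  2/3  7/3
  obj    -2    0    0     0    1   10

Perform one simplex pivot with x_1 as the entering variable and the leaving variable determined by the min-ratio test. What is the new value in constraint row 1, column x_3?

1/2

Ratio test on column x_1 — row 1: 3/2 = 3/2; row 2: entry -2/3 ≤ 0. Minimum is 3/2 at row 1 (x_3 leaves); pivot element 2.
Divide row 1 by 2; eliminate column x_1 from the other rows.
In the new row 1, the x_3 entry is the old entry divided by the pivot: 1/2 = 1/2.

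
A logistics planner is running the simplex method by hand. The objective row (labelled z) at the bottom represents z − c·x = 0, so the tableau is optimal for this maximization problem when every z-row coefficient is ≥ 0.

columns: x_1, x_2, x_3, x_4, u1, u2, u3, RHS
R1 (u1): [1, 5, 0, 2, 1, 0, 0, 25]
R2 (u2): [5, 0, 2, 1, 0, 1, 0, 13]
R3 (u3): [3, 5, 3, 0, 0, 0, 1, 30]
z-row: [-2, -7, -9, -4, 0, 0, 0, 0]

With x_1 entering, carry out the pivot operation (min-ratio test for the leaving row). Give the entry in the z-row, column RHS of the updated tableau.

Ratio test on column x_1 — row 1: 25/1 = 25; row 2: 13/5 = 13/5; row 3: 30/3 = 10. Minimum is 13/5 at row 2 (u2 leaves); pivot element 5.
Divide row 2 by 5; eliminate column x_1 from the other rows.
z-row update in column RHS: 0 − (-2)·(13/5) = 26/5.

26/5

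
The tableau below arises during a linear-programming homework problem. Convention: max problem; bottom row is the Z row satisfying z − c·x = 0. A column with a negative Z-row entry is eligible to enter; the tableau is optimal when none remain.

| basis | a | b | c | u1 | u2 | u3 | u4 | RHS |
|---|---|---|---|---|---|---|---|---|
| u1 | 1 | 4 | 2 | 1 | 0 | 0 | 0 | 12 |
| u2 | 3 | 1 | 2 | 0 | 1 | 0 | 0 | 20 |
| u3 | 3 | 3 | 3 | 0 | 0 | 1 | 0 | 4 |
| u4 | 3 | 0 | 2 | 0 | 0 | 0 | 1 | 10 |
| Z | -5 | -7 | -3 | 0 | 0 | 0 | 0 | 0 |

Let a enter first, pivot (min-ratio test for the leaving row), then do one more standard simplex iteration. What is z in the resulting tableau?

Ratio test on column a — row 1: 12/1 = 12; row 2: 20/3 = 20/3; row 3: 4/3 = 4/3; row 4: 10/3 = 10/3. Minimum is 4/3 at row 3 (u3 leaves); pivot element 3.
Pivot on row 3; the Z-row RHS becomes 0 − (-5)·(4/3) = 20/3.
Next entering variable (most negative Z-row entry -2): b.
Ratio test on column b — row 1: (32/3)/3 = 32/9; row 2: entry -2 ≤ 0; row 3: (4/3)/1 = 4/3; row 4: entry -3 ≤ 0. Minimum is 4/3 at row 3 (a leaves); pivot element 1.
After the second pivot the Z-row RHS is 20/3 − (-2)·(4/3) = 28/3.

28/3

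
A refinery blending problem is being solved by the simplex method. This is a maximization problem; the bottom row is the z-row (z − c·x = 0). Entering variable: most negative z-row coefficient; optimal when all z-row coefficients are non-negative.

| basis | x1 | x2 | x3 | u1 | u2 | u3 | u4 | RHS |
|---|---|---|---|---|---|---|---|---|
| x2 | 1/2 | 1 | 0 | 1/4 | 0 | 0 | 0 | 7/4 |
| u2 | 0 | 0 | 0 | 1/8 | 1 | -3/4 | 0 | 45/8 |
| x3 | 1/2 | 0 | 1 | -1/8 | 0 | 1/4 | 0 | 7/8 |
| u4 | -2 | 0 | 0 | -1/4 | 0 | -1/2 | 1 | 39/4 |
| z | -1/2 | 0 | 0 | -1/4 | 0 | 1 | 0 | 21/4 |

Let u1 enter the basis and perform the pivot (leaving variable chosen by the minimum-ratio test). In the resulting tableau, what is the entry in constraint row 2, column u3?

-3/4

Ratio test on column u1 — row 1: (7/4)/(1/4) = 7; row 2: (45/8)/(1/8) = 45; row 3: entry -1/8 ≤ 0; row 4: entry -1/4 ≤ 0. Minimum is 7 at row 1 (x2 leaves); pivot element 1/4.
Divide row 1 by 1/4; eliminate column u1 from the other rows.
Row 2 update in column u3: -3/4 − (1/8)·0 = -3/4.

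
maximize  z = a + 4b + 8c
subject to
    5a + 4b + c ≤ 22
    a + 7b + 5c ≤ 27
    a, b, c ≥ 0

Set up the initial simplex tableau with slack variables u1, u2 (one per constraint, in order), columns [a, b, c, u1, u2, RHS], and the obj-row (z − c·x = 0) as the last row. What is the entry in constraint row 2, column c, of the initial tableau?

5

Constraint 2 has coefficient 5 on c.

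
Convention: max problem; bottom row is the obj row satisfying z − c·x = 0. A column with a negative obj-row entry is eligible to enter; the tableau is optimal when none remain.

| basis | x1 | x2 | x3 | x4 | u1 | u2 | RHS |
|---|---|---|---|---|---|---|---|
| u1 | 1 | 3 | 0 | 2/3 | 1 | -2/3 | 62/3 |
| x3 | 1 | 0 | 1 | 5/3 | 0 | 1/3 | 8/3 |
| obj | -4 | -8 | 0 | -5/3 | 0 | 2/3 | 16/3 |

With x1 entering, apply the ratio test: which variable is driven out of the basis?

Column x1 entries and ratios — u1: (62/3)/1 = 62/3; x3: (8/3)/1 = 8/3.
Smallest ratio is 8/3 in the row of x3, so x3 leaves.

x3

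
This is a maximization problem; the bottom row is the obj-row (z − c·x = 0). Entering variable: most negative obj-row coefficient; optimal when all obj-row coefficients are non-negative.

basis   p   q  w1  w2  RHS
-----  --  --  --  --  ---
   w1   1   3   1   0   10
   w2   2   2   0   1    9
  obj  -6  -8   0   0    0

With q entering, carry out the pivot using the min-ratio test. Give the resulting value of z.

Ratio test on column q — row 1: 10/3 = 10/3; row 2: 9/2 = 9/2. Minimum is 10/3 at row 1 (w1 leaves); pivot element 3.
Pivot on row 1; the obj-row RHS becomes 0 − (-8)·(10/3) = 80/3.

80/3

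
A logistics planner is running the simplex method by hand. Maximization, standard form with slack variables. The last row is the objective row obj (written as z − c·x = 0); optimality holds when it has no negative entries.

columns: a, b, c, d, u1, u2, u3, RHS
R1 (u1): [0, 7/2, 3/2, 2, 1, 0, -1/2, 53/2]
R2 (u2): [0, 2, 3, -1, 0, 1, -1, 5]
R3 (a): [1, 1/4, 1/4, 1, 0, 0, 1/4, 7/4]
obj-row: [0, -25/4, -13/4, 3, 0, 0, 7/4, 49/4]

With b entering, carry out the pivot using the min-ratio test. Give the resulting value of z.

Ratio test on column b — row 1: (53/2)/(7/2) = 53/7; row 2: 5/2 = 5/2; row 3: (7/4)/(1/4) = 7. Minimum is 5/2 at row 2 (u2 leaves); pivot element 2.
Pivot on row 2; the obj-row RHS becomes 49/4 − (-25/4)·(5/2) = 223/8.

223/8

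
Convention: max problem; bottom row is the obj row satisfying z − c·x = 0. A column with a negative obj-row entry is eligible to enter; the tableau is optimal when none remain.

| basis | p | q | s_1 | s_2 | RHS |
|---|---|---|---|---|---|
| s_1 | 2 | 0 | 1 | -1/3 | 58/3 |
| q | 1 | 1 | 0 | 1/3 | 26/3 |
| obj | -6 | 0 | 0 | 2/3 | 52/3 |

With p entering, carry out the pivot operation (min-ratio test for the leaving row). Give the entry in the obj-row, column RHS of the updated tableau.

208/3

Ratio test on column p — row 1: (58/3)/2 = 29/3; row 2: (26/3)/1 = 26/3. Minimum is 26/3 at row 2 (q leaves); pivot element 1.
Divide row 2 by 1; eliminate column p from the other rows.
obj-row update in column RHS: 52/3 − (-6)·(26/3) = 208/3.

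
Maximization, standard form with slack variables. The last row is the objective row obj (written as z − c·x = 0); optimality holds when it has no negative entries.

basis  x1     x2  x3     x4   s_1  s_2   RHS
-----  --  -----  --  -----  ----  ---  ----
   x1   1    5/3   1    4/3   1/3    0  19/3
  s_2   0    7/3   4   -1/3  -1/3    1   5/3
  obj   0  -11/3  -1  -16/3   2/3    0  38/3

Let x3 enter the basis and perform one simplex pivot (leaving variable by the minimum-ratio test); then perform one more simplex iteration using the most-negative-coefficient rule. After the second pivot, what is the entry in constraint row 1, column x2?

13/17

Ratio test on column x3 — row 1: (19/3)/1 = 19/3; row 2: (5/3)/4 = 5/12. Minimum is 5/12 at row 2 (s_2 leaves); pivot element 4.
Divide row 2 by 4; eliminate column x3 from the other rows.
Second iteration: most negative obj-row entry is -65/12 in column x4, so x4 enters.
Ratio test on column x4 — row 1: (71/12)/(17/12) = 71/17; row 2: entry -1/12 ≤ 0. Minimum is 71/17 at row 1 (x1 leaves); pivot element 17/12.
Divide row 1 by 17/12; eliminate column x4 from the other rows.
After both pivots, the entry at constraint row 1, column x2 is 13/17.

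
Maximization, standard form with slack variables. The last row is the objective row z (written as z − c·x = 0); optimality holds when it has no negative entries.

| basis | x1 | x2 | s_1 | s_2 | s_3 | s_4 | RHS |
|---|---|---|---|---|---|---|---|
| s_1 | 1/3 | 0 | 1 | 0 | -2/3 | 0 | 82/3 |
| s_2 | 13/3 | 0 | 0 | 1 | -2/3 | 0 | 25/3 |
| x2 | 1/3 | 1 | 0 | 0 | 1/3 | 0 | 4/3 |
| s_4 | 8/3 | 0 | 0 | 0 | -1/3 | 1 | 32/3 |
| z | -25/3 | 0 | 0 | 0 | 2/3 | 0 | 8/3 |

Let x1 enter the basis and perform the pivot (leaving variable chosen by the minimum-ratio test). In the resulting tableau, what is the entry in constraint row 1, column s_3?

-8/13

Ratio test on column x1 — row 1: (82/3)/(1/3) = 82; row 2: (25/3)/(13/3) = 25/13; row 3: (4/3)/(1/3) = 4; row 4: (32/3)/(8/3) = 4. Minimum is 25/13 at row 2 (s_2 leaves); pivot element 13/3.
Divide row 2 by 13/3; eliminate column x1 from the other rows.
Row 1 update in column s_3: -2/3 − (1/3)·(-2/13) = -8/13.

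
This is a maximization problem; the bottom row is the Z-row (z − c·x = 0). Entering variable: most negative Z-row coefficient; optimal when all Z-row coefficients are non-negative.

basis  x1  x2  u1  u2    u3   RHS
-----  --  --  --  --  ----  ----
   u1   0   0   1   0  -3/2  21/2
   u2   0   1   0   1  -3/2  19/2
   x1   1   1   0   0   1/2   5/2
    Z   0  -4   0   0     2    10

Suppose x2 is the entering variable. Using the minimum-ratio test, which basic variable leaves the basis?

x1

Column x2 entries and ratios — u1: 0 ≤ 0, skip; u2: (19/2)/1 = 19/2; x1: (5/2)/1 = 5/2.
Smallest ratio is 5/2 in the row of x1, so x1 leaves.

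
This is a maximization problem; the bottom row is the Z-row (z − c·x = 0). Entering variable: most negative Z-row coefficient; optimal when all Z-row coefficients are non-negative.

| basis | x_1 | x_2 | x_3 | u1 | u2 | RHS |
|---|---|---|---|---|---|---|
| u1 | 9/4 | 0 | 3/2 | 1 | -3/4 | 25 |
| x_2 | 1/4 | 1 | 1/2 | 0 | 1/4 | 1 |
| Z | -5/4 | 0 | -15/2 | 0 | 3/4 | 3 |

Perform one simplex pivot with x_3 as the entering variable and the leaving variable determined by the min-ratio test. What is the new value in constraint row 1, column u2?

Ratio test on column x_3 — row 1: 25/(3/2) = 50/3; row 2: 1/(1/2) = 2. Minimum is 2 at row 2 (x_2 leaves); pivot element 1/2.
Divide row 2 by 1/2; eliminate column x_3 from the other rows.
Row 1 update in column u2: -3/4 − (3/2)·(1/2) = -3/2.

-3/2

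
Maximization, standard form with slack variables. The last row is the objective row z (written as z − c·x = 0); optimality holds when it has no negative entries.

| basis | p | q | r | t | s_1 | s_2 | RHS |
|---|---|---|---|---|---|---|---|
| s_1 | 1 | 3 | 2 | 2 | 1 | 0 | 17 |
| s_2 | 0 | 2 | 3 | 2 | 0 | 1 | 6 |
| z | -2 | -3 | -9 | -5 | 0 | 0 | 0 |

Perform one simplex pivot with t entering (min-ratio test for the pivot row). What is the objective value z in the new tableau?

Ratio test on column t — row 1: 17/2 = 17/2; row 2: 6/2 = 3. Minimum is 3 at row 2 (s_2 leaves); pivot element 2.
Pivot on row 2; the z-row RHS becomes 0 − (-5)·3 = 15.

15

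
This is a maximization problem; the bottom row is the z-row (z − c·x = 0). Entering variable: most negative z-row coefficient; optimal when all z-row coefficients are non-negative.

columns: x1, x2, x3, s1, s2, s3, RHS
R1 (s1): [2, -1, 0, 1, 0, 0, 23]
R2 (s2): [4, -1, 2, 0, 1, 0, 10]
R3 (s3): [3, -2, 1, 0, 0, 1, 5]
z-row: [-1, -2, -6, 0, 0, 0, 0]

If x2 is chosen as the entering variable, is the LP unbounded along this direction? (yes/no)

yes

Every constraint-row entry in column x2 is ≤ 0, so increasing x2 is unbounded.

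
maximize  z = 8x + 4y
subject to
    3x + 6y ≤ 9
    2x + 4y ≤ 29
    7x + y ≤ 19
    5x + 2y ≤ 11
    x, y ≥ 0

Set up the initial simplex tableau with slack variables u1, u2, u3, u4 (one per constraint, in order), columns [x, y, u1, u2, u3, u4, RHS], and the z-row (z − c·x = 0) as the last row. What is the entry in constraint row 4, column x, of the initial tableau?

5

Constraint 4 has coefficient 5 on x.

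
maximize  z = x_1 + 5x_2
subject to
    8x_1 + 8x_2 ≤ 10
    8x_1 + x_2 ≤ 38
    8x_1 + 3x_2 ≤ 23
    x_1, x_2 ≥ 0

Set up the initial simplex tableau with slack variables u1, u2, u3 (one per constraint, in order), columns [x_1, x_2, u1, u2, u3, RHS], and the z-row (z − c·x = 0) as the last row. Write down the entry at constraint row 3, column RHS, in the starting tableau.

23

The RHS of constraint 3 is b_3 = 23.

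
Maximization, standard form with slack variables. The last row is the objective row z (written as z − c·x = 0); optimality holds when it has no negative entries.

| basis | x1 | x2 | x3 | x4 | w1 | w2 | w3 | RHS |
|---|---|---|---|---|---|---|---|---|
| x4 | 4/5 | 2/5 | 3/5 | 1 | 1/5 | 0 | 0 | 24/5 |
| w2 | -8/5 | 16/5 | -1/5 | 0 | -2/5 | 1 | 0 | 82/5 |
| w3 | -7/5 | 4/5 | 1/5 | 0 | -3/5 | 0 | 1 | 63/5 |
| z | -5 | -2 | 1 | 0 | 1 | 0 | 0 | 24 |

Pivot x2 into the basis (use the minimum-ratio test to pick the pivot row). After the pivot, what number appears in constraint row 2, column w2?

5/16

Ratio test on column x2 — row 1: (24/5)/(2/5) = 12; row 2: (82/5)/(16/5) = 41/8; row 3: (63/5)/(4/5) = 63/4. Minimum is 41/8 at row 2 (w2 leaves); pivot element 16/5.
Divide row 2 by 16/5; eliminate column x2 from the other rows.
In the new row 2, the w2 entry is the old entry divided by the pivot: 1/(16/5) = 5/16.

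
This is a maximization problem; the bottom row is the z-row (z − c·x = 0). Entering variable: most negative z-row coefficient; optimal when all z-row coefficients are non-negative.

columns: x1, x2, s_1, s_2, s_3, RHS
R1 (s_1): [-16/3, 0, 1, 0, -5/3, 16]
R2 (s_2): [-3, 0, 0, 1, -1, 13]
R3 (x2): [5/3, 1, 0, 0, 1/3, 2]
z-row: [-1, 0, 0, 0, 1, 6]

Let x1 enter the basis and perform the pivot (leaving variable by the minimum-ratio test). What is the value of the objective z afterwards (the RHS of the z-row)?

36/5

Ratio test on column x1 — row 1: entry -16/3 ≤ 0; row 2: entry -3 ≤ 0; row 3: 2/(5/3) = 6/5. Minimum is 6/5 at row 3 (x2 leaves); pivot element 5/3.
Pivot on row 3; the z-row RHS becomes 6 − (-1)·(6/5) = 36/5.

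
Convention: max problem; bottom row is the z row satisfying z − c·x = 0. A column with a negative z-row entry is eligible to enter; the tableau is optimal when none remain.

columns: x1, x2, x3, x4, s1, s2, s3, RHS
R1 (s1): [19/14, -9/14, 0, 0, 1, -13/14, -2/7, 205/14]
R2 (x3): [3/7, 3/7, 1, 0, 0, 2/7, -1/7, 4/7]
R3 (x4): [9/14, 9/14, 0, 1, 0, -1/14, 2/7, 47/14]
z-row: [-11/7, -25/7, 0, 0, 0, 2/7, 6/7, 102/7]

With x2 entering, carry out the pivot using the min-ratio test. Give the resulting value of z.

Ratio test on column x2 — row 1: entry -9/14 ≤ 0; row 2: (4/7)/(3/7) = 4/3; row 3: (47/14)/(9/14) = 47/9. Minimum is 4/3 at row 2 (x3 leaves); pivot element 3/7.
Pivot on row 2; the z-row RHS becomes 102/7 − (-25/7)·(4/3) = 58/3.

58/3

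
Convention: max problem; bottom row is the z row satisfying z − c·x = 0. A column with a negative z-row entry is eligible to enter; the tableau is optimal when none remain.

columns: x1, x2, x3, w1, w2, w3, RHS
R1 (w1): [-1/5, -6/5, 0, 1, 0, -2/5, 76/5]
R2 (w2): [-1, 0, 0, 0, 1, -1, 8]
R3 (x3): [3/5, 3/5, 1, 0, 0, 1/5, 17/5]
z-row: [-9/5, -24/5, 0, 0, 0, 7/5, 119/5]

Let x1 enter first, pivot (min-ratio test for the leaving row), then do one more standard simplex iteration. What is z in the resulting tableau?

Ratio test on column x1 — row 1: entry -1/5 ≤ 0; row 2: entry -1 ≤ 0; row 3: (17/5)/(3/5) = 17/3. Minimum is 17/3 at row 3 (x3 leaves); pivot element 3/5.
Pivot on row 3; the z-row RHS becomes 119/5 − (-9/5)·(17/3) = 34.
Next entering variable (most negative z-row entry -3): x2.
Ratio test on column x2 — row 1: entry -1 ≤ 0; row 2: (41/3)/1 = 41/3; row 3: (17/3)/1 = 17/3. Minimum is 17/3 at row 3 (x1 leaves); pivot element 1.
After the second pivot the z-row RHS is 34 − (-3)·(17/3) = 51.

51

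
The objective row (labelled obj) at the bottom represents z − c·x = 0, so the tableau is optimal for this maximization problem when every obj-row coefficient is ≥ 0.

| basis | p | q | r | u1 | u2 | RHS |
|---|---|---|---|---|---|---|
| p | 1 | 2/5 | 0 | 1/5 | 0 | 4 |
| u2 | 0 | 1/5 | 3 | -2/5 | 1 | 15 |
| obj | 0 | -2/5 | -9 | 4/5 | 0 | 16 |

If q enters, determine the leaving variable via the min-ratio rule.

p

Column q entries and ratios — p: 4/(2/5) = 10; u2: 15/(1/5) = 75.
Smallest ratio is 10 in the row of p, so p leaves.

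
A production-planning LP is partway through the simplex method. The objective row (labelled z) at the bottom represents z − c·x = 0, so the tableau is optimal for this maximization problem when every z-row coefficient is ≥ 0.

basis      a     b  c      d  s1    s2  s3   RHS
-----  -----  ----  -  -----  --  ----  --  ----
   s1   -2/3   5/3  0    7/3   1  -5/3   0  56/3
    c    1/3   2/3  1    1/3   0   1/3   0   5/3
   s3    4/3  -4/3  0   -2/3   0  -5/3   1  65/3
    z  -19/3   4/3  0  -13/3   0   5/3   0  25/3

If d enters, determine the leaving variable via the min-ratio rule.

Column d entries and ratios — s1: (56/3)/(7/3) = 8; c: (5/3)/(1/3) = 5; s3: -2/3 ≤ 0, skip.
Smallest ratio is 5 in the row of c, so c leaves.

c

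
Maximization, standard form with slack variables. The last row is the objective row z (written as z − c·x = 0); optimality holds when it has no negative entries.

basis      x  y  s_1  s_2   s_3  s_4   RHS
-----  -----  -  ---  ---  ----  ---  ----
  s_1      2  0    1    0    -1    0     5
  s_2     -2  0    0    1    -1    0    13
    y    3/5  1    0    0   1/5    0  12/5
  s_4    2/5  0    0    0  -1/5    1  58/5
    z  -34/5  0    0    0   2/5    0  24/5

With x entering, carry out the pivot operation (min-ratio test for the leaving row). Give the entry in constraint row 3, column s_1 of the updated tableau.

-3/10

Ratio test on column x — row 1: 5/2 = 5/2; row 2: entry -2 ≤ 0; row 3: (12/5)/(3/5) = 4; row 4: (58/5)/(2/5) = 29. Minimum is 5/2 at row 1 (s_1 leaves); pivot element 2.
Divide row 1 by 2; eliminate column x from the other rows.
Row 3 update in column s_1: 0 − (3/5)·(1/2) = -3/10.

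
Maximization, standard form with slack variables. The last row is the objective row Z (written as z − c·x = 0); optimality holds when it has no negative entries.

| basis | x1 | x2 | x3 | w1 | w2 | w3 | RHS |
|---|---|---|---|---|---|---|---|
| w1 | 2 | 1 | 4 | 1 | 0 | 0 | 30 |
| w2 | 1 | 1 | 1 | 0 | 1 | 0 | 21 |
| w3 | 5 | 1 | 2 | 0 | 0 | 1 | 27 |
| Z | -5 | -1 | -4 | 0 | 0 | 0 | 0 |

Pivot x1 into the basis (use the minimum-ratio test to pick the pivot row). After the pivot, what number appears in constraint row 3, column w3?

1/5

Ratio test on column x1 — row 1: 30/2 = 15; row 2: 21/1 = 21; row 3: 27/5 = 27/5. Minimum is 27/5 at row 3 (w3 leaves); pivot element 5.
Divide row 3 by 5; eliminate column x1 from the other rows.
In the new row 3, the w3 entry is the old entry divided by the pivot: 1/5 = 1/5.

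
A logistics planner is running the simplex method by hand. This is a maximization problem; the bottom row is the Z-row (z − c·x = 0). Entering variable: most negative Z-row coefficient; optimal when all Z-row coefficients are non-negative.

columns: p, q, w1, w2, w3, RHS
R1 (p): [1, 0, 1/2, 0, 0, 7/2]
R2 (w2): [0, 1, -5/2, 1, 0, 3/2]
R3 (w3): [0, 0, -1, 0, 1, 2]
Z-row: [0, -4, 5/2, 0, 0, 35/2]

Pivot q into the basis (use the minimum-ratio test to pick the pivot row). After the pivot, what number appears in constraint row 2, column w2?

Ratio test on column q — row 1: entry 0 ≤ 0; row 2: (3/2)/1 = 3/2; row 3: entry 0 ≤ 0. Minimum is 3/2 at row 2 (w2 leaves); pivot element 1.
Divide row 2 by 1; eliminate column q from the other rows.
In the new row 2, the w2 entry is the old entry divided by the pivot: 1/1 = 1.

1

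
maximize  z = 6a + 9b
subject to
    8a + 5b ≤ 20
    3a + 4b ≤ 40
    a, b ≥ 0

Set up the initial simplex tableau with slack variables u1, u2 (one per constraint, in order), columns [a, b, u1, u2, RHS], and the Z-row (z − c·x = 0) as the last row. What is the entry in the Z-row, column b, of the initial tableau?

The Z-row carries the negated objective coefficients: the b entry is -9.

-9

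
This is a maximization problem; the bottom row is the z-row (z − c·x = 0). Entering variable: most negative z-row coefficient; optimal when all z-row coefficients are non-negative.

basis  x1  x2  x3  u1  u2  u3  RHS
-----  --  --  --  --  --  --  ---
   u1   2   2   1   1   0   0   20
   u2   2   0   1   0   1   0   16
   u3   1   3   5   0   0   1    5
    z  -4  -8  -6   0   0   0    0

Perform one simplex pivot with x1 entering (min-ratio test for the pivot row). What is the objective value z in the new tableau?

20

Ratio test on column x1 — row 1: 20/2 = 10; row 2: 16/2 = 8; row 3: 5/1 = 5. Minimum is 5 at row 3 (u3 leaves); pivot element 1.
Pivot on row 3; the z-row RHS becomes 0 − (-4)·5 = 20.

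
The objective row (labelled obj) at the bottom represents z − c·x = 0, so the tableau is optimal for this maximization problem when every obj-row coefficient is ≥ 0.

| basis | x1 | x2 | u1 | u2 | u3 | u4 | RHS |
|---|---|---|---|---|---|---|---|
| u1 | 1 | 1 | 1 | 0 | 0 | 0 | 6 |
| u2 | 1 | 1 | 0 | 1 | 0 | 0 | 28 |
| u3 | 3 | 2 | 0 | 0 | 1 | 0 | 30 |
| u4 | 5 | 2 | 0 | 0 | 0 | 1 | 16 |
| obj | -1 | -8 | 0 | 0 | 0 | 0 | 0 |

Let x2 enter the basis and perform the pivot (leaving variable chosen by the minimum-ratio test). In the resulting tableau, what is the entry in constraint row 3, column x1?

1

Ratio test on column x2 — row 1: 6/1 = 6; row 2: 28/1 = 28; row 3: 30/2 = 15; row 4: 16/2 = 8. Minimum is 6 at row 1 (u1 leaves); pivot element 1.
Divide row 1 by 1; eliminate column x2 from the other rows.
Row 3 update in column x1: 3 − 2·1 = 1.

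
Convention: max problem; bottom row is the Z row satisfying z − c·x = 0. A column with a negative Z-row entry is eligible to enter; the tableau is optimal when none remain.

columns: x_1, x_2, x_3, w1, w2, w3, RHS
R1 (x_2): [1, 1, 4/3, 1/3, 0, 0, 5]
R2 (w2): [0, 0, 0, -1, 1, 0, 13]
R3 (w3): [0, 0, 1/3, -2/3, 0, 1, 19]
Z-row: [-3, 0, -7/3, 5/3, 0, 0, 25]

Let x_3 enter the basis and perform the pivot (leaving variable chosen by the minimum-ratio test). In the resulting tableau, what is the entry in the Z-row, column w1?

9/4

Ratio test on column x_3 — row 1: 5/(4/3) = 15/4; row 2: entry 0 ≤ 0; row 3: 19/(1/3) = 57. Minimum is 15/4 at row 1 (x_2 leaves); pivot element 4/3.
Divide row 1 by 4/3; eliminate column x_3 from the other rows.
Z-row update in column w1: 5/3 − (-7/3)·(1/4) = 9/4.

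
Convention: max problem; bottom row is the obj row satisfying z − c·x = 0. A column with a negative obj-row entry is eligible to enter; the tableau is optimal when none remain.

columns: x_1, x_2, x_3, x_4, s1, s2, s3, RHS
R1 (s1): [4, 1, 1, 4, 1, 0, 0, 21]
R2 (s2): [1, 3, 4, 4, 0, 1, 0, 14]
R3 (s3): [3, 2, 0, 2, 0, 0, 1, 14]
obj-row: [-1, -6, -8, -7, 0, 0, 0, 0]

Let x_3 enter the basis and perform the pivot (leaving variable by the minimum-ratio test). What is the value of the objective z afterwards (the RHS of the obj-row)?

Ratio test on column x_3 — row 1: 21/1 = 21; row 2: 14/4 = 7/2; row 3: entry 0 ≤ 0. Minimum is 7/2 at row 2 (s2 leaves); pivot element 4.
Pivot on row 2; the obj-row RHS becomes 0 − (-8)·(7/2) = 28.

28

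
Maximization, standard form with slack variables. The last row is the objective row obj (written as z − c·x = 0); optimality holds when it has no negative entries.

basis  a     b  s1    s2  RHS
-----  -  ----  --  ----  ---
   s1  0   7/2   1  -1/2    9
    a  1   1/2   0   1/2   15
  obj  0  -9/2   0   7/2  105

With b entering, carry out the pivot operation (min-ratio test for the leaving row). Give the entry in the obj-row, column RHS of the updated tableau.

816/7

Ratio test on column b — row 1: 9/(7/2) = 18/7; row 2: 15/(1/2) = 30. Minimum is 18/7 at row 1 (s1 leaves); pivot element 7/2.
Divide row 1 by 7/2; eliminate column b from the other rows.
obj-row update in column RHS: 105 − (-9/2)·(18/7) = 816/7.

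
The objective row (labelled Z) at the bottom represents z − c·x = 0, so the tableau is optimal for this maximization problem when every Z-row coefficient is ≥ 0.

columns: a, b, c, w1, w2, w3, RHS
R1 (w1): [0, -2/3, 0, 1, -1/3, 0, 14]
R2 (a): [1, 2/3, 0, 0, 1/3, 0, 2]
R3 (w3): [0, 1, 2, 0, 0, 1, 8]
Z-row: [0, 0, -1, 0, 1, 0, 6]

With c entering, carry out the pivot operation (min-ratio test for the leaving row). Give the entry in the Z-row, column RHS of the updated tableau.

Ratio test on column c — row 1: entry 0 ≤ 0; row 2: entry 0 ≤ 0; row 3: 8/2 = 4. Minimum is 4 at row 3 (w3 leaves); pivot element 2.
Divide row 3 by 2; eliminate column c from the other rows.
Z-row update in column RHS: 6 − (-1)·4 = 10.

10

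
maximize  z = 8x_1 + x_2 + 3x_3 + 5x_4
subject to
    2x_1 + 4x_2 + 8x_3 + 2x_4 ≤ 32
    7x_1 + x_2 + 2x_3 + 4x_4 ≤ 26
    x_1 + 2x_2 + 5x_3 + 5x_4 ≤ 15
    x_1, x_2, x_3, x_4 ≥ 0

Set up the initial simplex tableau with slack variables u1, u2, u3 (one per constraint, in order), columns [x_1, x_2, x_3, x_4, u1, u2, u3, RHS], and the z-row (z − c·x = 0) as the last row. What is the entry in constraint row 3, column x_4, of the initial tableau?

5

Constraint 3 has coefficient 5 on x_4.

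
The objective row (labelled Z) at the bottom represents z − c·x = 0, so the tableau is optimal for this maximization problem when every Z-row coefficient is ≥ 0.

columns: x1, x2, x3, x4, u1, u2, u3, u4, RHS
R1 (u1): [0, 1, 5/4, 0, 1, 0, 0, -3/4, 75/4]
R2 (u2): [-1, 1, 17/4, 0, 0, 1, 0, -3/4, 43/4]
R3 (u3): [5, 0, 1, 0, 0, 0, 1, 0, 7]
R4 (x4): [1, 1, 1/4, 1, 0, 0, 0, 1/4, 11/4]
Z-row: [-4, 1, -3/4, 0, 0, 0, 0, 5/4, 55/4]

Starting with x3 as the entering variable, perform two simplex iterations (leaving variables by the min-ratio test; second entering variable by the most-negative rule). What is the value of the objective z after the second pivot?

1710/89

Ratio test on column x3 — row 1: (75/4)/(5/4) = 15; row 2: (43/4)/(17/4) = 43/17; row 3: 7/1 = 7; row 4: (11/4)/(1/4) = 11. Minimum is 43/17 at row 2 (u2 leaves); pivot element 17/4.
Pivot on row 2; the Z-row RHS becomes 55/4 − (-3/4)·(43/17) = 266/17.
Next entering variable (most negative Z-row entry -71/17): x1.
Ratio test on column x1 — row 1: (265/17)/(5/17) = 53; row 2: entry -4/17 ≤ 0; row 3: (76/17)/(89/17) = 76/89; row 4: (36/17)/(18/17) = 2. Minimum is 76/89 at row 3 (u3 leaves); pivot element 89/17.
After the second pivot the Z-row RHS is 266/17 − (-71/17)·(76/89) = 1710/89.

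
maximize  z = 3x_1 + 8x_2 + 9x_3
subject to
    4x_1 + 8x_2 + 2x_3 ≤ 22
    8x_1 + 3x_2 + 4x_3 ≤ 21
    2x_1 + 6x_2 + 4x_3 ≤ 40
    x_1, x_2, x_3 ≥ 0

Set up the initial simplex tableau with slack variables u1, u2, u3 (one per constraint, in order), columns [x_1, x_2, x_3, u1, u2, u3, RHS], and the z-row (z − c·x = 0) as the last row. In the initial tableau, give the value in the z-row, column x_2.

The z-row carries the negated objective coefficients: the x_2 entry is -8.

-8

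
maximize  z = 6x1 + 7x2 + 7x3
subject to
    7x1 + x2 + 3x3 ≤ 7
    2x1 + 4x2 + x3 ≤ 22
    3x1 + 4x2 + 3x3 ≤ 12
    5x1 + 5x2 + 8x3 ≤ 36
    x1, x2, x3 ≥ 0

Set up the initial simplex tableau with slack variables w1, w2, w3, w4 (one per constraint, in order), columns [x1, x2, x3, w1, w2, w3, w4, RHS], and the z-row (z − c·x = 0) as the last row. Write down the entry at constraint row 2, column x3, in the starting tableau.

1

Constraint 2 has coefficient 1 on x3.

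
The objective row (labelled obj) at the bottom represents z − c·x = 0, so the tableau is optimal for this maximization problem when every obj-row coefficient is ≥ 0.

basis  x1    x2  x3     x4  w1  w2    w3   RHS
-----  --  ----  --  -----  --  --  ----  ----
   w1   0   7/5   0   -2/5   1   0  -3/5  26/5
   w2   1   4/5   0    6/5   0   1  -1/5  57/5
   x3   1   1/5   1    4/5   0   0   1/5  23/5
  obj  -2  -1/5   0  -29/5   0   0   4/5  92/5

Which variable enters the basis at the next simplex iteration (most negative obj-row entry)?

Negative obj-row entries: x1: -2, x2: -1/5, x4: -29/5.
The most negative is -29/5 in column x4, so x4 enters.

x4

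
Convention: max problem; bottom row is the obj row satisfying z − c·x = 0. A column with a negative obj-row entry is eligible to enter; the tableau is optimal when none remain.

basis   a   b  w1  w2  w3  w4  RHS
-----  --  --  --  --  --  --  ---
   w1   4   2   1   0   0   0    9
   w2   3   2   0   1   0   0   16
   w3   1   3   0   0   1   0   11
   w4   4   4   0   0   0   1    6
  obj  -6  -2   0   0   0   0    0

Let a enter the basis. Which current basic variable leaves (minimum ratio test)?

Column a entries and ratios — w1: 9/4 = 9/4; w2: 16/3 = 16/3; w3: 11/1 = 11; w4: 6/4 = 3/2.
Smallest ratio is 3/2 in the row of w4, so w4 leaves.

w4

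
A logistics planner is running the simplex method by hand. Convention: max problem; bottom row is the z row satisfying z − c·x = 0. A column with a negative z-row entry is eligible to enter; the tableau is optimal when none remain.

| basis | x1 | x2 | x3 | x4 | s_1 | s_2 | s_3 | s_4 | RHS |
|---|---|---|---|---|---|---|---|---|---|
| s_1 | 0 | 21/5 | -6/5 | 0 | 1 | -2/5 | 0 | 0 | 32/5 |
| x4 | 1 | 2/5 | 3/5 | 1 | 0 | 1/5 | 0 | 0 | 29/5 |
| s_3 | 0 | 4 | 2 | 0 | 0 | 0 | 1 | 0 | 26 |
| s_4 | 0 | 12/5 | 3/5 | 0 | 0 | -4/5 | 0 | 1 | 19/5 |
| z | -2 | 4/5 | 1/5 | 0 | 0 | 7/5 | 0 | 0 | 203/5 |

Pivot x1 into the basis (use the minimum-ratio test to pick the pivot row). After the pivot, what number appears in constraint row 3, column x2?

Ratio test on column x1 — row 1: entry 0 ≤ 0; row 2: (29/5)/1 = 29/5; row 3: entry 0 ≤ 0; row 4: entry 0 ≤ 0. Minimum is 29/5 at row 2 (x4 leaves); pivot element 1.
Divide row 2 by 1; eliminate column x1 from the other rows.
Row 3 update in column x2: 4 − 0·(2/5) = 4.

4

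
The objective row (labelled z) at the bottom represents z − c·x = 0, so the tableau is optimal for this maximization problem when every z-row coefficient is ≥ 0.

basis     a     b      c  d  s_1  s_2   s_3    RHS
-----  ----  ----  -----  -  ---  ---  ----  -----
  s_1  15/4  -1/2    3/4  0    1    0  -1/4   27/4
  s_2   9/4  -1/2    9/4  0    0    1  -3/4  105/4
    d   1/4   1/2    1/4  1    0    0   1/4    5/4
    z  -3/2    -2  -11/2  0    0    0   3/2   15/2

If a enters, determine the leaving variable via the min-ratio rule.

Column a entries and ratios — s_1: (27/4)/(15/4) = 9/5; s_2: (105/4)/(9/4) = 35/3; d: (5/4)/(1/4) = 5.
Smallest ratio is 9/5 in the row of s_1, so s_1 leaves.

s_1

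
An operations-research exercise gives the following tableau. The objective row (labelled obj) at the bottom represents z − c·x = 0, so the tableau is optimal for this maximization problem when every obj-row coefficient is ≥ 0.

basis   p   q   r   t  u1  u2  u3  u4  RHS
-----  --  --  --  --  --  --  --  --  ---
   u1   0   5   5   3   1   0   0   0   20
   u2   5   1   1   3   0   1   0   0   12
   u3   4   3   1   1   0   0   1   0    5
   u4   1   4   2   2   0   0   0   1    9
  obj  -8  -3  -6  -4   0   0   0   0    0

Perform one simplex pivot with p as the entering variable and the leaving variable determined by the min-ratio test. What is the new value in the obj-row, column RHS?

10

Ratio test on column p — row 1: entry 0 ≤ 0; row 2: 12/5 = 12/5; row 3: 5/4 = 5/4; row 4: 9/1 = 9. Minimum is 5/4 at row 3 (u3 leaves); pivot element 4.
Divide row 3 by 4; eliminate column p from the other rows.
obj-row update in column RHS: 0 − (-8)·(5/4) = 10.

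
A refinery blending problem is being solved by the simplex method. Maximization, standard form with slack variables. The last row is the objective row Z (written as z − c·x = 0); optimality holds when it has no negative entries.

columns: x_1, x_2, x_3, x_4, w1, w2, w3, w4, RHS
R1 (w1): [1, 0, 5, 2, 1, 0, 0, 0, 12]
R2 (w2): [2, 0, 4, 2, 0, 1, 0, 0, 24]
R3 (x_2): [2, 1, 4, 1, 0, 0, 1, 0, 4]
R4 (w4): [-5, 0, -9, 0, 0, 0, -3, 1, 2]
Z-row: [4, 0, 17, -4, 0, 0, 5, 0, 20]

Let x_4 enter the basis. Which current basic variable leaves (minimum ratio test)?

x_2

Column x_4 entries and ratios — w1: 12/2 = 6; w2: 24/2 = 12; x_2: 4/1 = 4; w4: 0 ≤ 0, skip.
Smallest ratio is 4 in the row of x_2, so x_2 leaves.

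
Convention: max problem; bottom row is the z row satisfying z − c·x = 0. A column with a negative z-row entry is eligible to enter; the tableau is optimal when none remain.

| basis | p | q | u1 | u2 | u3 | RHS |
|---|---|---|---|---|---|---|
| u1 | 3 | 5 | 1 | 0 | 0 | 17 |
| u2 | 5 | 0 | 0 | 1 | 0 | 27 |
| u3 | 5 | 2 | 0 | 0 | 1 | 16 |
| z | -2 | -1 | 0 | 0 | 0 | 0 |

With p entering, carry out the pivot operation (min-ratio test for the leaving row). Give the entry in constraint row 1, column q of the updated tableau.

Ratio test on column p — row 1: 17/3 = 17/3; row 2: 27/5 = 27/5; row 3: 16/5 = 16/5. Minimum is 16/5 at row 3 (u3 leaves); pivot element 5.
Divide row 3 by 5; eliminate column p from the other rows.
Row 1 update in column q: 5 − 3·(2/5) = 19/5.

19/5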